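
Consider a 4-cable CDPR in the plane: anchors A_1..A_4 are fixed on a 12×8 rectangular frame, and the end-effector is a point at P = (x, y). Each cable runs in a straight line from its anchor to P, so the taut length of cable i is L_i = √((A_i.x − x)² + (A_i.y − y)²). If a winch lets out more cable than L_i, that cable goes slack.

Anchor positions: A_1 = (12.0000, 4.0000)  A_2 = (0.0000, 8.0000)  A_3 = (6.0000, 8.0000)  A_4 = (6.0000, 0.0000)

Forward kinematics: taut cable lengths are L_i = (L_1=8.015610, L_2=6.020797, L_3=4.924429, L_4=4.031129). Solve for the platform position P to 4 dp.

(4.0000, 3.5000)

circle eqns → linear via eq_j − eq_1; set k_j = A_j·A_j − L_j²
k_1 = 144.0000+16.0000−64.2500 = 95.7500
24.0000·x − 8.0000·y = k_1−k_2 = 68.0000
12.0000·x − 8.0000·y = k_1−k_3 = 20.0000
12.0000·x + 8.0000·y = k_1−k_4 = 76.0000
solve first two rows → x=4.0000, y=3.5000
check cable 4: ‖A_4−P‖² = 16.2500 ≈ L_4² = 16.2500 ✓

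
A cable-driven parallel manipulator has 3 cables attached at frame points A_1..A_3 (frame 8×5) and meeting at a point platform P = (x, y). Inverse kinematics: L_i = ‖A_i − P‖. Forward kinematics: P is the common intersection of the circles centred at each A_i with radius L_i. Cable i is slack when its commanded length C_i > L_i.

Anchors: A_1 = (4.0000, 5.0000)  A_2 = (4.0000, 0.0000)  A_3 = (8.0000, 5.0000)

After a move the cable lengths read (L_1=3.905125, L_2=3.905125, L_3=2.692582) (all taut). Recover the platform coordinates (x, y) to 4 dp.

(7.0000, 2.5000)

each cable: (A_i−P)·(A_i−P) = L_i²; let c_i = ‖A_i‖²−L_i²
c_1 = 16.0000+25.0000−15.2500 = 25.7500
row 1: 0.0000x + 10.0000y = 25.0000  (c_2=0.7500)
row 2: -8.0000x + 0.0000y = -56.0000  (c_3=81.7500)
Cramer on rows 1–2 → x = 7.0000, y = 2.5000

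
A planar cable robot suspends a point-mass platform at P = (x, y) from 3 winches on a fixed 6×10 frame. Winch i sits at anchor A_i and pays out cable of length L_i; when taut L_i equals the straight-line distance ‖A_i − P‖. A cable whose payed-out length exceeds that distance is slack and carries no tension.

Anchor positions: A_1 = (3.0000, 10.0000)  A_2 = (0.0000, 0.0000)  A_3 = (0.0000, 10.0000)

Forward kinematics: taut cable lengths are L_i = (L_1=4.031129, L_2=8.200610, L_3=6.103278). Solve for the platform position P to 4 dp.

(5.0000, 6.5000)

circle eqns → linear via eq_j − eq_1; set c_j = A_j·A_j − L_j²
c_1 = 9.0000+100.0000−16.2500 = 92.7500
6.0000·x + 20.0000·y = c_1−c_2 = 160.0000
6.0000·x + 0.0000·y = c_1−c_3 = 30.0000
solve first two rows → x=5.0000, y=6.5000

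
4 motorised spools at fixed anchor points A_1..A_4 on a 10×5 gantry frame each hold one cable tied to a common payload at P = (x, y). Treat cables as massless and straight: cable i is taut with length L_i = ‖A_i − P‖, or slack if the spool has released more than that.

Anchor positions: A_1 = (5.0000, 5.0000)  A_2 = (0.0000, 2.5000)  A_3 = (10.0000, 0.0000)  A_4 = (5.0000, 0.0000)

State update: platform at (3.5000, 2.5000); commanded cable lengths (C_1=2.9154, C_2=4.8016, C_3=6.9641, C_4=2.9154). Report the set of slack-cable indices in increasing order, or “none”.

cable 1: L_1 = ‖A_1−P‖ = 2.9155;  C_1 = 2.9154 → taut
cable 2: L_2 = ‖A_2−P‖ = 3.5000;  C_2 = 4.8016 → slack
cable 3: L_3 = ‖A_3−P‖ = 6.9642;  C_3 = 6.9641 → taut
cable 4: L_4 = ‖A_4−P‖ = 2.9155;  C_4 = 2.9154 → taut

2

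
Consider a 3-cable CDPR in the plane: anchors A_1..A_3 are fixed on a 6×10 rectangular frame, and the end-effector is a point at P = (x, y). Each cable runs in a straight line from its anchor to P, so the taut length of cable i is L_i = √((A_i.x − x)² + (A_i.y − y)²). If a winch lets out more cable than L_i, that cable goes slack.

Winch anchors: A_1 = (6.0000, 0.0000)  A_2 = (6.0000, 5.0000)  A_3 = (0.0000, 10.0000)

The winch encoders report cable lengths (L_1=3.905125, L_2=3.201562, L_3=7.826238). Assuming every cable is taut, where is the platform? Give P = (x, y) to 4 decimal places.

(3.5000, 3.0000)

each cable: (A_i−P)·(A_i−P) = L_i²; let k_i = ‖A_i‖²−L_i²
k_1 = 36.0000+0.0000−15.2500 = 20.7500
row 1: 0.0000x − 10.0000y = -30.0000  (k_2=50.7500)
row 2: 12.0000x − 20.0000y = -18.0000  (k_3=38.7500)
Cramer on rows 1–2 → x = 3.5000, y = 3.0000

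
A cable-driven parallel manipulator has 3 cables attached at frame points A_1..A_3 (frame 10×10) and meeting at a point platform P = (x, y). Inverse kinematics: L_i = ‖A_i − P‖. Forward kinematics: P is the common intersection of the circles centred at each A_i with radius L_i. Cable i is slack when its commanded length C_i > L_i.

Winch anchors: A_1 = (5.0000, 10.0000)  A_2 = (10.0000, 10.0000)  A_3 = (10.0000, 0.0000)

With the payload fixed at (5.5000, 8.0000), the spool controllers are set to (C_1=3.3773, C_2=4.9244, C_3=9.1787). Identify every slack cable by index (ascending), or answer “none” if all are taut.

cable 1: √((-0.5000)²+(2.0000)²)=2.0616, C_1=3.3773: slack
cable 2: √((4.5000)²+(2.0000)²)=4.9244, C_2=4.9244: taut
cable 3: √((4.5000)²+(-8.0000)²)=9.1788, C_3=9.1787: taut

1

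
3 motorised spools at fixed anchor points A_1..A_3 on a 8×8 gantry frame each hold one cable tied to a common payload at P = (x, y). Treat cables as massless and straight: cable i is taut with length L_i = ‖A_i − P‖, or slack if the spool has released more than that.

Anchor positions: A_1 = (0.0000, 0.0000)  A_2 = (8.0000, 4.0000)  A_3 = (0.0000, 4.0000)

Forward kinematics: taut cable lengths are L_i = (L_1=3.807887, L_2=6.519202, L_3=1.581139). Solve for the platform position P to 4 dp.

circle eqns → linear via eq_j − eq_1; set c_j = A_j·A_j − L_j²
c_1 = 0.0000+0.0000−14.5000 = -14.5000
-16.0000·x − 8.0000·y = c_1−c_2 = -52.0000
0.0000·x − 8.0000·y = c_1−c_3 = -28.0000
solve first two rows → x=1.5000, y=3.5000

(1.5000, 3.5000)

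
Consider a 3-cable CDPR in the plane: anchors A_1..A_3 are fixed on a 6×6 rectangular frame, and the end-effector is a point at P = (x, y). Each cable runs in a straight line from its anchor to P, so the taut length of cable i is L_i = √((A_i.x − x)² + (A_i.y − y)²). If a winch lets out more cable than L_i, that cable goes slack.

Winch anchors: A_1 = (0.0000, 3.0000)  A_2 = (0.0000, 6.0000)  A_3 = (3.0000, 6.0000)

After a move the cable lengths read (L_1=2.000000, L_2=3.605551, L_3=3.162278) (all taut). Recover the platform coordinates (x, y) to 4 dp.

circle eqns → linear via eq_j − eq_1; set c_j = A_j·A_j − L_j²
c_1 = 0.0000+9.0000−4.0000 = 5.0000
0.0000·x − 6.0000·y = c_1−c_2 = -18.0000
-6.0000·x − 6.0000·y = c_1−c_3 = -30.0000
solve first two rows → x=2.0000, y=3.0000

(2.0000, 3.0000)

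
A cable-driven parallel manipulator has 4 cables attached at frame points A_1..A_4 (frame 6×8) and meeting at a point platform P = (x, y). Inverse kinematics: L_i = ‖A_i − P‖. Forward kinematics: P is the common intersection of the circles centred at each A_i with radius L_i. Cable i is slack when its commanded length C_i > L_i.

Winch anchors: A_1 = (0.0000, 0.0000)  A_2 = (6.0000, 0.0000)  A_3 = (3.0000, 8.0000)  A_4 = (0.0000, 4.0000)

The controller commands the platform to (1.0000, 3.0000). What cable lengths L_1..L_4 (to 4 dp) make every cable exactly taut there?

L_1: Δ = A_1−P = (-1.0000, -3.0000) → ‖Δ‖ = √10.0000 = 3.1623
L_2: Δ = A_2−P = (5.0000, -3.0000) → ‖Δ‖ = √34.0000 = 5.8310
L_3: Δ = A_3−P = (2.0000, 5.0000) → ‖Δ‖ = √29.0000 = 5.3852
L_4: Δ = A_4−P = (-1.0000, 1.0000) → ‖Δ‖ = √2.0000 = 1.4142

(3.1623, 5.8310, 5.3852, 1.4142)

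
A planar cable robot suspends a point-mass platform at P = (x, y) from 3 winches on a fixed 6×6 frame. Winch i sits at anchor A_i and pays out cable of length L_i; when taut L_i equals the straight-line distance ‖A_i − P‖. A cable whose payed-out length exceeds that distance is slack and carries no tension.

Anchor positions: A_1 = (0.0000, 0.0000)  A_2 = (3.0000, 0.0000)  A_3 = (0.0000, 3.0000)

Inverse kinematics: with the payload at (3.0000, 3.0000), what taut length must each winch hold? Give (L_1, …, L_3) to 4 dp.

cable 1: Δx=-3.0000, Δy=-3.0000; L_1 = √(Δx²+Δy²) = 4.2426
cable 2: Δx=0.0000, Δy=-3.0000; L_2 = √(Δx²+Δy²) = 3.0000
cable 3: Δx=-3.0000, Δy=0.0000; L_3 = √(Δx²+Δy²) = 3.0000

(4.2426, 3.0000, 3.0000)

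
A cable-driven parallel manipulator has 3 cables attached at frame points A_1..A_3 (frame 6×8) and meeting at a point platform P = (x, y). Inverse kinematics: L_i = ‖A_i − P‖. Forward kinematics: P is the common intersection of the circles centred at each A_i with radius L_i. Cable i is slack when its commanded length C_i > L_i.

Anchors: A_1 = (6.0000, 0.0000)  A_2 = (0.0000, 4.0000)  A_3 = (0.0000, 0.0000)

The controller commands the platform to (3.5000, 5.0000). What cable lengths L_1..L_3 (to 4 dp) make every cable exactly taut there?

L_1: Δ = A_1−P = (2.5000, -5.0000) → ‖Δ‖ = √31.2500 = 5.5902
L_2: Δ = A_2−P = (-3.5000, -1.0000) → ‖Δ‖ = √13.2500 = 3.6401
L_3: Δ = A_3−P = (-3.5000, -5.0000) → ‖Δ‖ = √37.2500 = 6.1033

(5.5902, 3.6401, 6.1033)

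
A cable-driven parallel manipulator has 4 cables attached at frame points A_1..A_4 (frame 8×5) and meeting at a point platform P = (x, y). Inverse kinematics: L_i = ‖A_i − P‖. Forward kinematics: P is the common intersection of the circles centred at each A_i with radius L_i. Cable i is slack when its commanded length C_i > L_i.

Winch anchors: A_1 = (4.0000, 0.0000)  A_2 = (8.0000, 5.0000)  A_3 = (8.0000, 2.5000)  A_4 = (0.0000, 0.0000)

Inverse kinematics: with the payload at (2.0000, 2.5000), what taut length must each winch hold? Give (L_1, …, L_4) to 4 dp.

(3.2016, 6.5000, 6.0000, 3.2016)

L_1 = √((4.0000−2.0000)² + (0.0000−2.5000)²) = 3.2016
L_2 = √((8.0000−2.0000)² + (5.0000−2.5000)²) = 6.5000
L_3 = √((8.0000−2.0000)² + (2.5000−2.5000)²) = 6.0000
L_4 = √((0.0000−2.0000)² + (0.0000−2.5000)²) = 3.2016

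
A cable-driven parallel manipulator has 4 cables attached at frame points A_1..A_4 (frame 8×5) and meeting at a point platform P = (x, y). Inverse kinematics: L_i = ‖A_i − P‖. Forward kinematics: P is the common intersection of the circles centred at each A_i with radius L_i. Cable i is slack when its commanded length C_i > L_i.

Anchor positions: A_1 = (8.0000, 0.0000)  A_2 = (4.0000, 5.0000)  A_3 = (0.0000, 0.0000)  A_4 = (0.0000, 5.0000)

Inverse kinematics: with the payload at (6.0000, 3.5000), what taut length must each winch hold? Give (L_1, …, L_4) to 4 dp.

(4.0311, 2.5000, 6.9462, 6.1847)

cable 1: Δx=2.0000, Δy=-3.5000; L_1 = √(Δx²+Δy²) = 4.0311
cable 2: Δx=-2.0000, Δy=1.5000; L_2 = √(Δx²+Δy²) = 2.5000
cable 3: Δx=-6.0000, Δy=-3.5000; L_3 = √(Δx²+Δy²) = 6.9462
cable 4: Δx=-6.0000, Δy=1.5000; L_4 = √(Δx²+Δy²) = 6.1847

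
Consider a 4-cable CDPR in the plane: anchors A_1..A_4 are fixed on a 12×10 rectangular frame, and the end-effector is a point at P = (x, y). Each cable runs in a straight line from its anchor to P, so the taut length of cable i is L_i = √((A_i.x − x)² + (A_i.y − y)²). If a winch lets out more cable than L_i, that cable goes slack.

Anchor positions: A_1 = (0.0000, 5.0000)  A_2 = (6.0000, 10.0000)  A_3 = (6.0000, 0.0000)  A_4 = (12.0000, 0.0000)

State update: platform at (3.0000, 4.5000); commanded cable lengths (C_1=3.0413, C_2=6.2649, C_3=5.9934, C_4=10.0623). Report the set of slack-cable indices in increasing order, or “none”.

3

i=1: geometric 3.0414 vs commanded 3.0413 ⇒ taut
i=2: geometric 6.2650 vs commanded 6.2649 ⇒ taut
i=3: geometric 5.4083 vs commanded 5.9934 ⇒ slack
i=4: geometric 10.0623 vs commanded 10.0623 ⇒ taut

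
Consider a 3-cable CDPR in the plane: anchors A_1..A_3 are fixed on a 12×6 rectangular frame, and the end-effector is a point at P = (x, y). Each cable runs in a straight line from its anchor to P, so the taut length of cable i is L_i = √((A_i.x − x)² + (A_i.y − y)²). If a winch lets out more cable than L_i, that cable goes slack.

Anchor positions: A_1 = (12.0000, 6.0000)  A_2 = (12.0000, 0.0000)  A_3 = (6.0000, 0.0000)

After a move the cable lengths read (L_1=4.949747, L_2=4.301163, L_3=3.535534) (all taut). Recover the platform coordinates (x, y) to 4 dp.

expand ‖A_i−P‖²=L_i² and subtract eq 1 (q_i ≔ ‖A_i‖²−L_i²)
q_1 = 144.0000+36.0000−24.5000 = 155.5000
eq1−eq2 → [0.0000  12.0000]·P = 30.0000
eq1−eq3 → [12.0000  12.0000]·P = 132.0000
2×2 solve → P = (8.5000, 2.5000)

(8.5000, 2.5000)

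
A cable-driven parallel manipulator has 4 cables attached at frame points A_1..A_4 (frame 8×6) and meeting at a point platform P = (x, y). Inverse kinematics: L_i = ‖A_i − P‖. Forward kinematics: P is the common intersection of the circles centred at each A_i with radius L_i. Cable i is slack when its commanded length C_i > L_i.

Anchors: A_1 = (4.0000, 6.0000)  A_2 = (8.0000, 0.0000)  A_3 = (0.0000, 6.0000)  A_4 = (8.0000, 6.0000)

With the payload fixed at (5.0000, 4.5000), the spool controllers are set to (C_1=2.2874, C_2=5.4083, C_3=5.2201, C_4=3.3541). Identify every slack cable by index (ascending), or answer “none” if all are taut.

i=1: geometric 1.8028 vs commanded 2.2874 ⇒ slack
i=2: geometric 5.4083 vs commanded 5.4083 ⇒ taut
i=3: geometric 5.2202 vs commanded 5.2201 ⇒ taut
i=4: geometric 3.3541 vs commanded 3.3541 ⇒ taut

1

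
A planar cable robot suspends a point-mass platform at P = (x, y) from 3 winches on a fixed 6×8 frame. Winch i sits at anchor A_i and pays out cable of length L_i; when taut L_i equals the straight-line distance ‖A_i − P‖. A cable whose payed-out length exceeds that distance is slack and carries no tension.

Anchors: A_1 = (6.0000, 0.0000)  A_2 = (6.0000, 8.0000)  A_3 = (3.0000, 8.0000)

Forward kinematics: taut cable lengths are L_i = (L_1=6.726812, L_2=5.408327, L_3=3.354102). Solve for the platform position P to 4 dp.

(1.5000, 5.0000)

each cable: (A_i−P)·(A_i−P) = L_i²; let c_i = ‖A_i‖²−L_i²
c_1 = 36.0000+0.0000−45.2500 = -9.2500
row 1: 0.0000x − 16.0000y = -80.0000  (c_2=70.7500)
row 2: 6.0000x − 16.0000y = -71.0000  (c_3=61.7500)
Cramer on rows 1–2 → x = 1.5000, y = 5.0000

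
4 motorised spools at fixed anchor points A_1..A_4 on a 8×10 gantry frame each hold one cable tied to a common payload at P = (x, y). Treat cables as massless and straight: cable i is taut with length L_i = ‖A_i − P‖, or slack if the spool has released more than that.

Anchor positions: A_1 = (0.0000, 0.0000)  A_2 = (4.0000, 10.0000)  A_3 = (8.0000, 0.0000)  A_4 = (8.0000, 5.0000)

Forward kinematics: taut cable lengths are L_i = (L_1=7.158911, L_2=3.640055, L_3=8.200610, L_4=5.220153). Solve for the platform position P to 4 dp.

(3.0000, 6.5000)

each cable: (A_i−P)·(A_i−P) = L_i²; let c_i = ‖A_i‖²−L_i²
c_1 = 0.0000+0.0000−51.2500 = -51.2500
row 1: -8.0000x − 20.0000y = -154.0000  (c_2=102.7500)
row 2: -16.0000x + 0.0000y = -48.0000  (c_3=-3.2500)
row 3: -16.0000x − 10.0000y = -113.0000  (c_4=61.7500)
Cramer on rows 1–2 → x = 3.0000, y = 6.5000
check cable 4: ‖A_4−P‖² = 27.2500 ≈ L_4² = 27.2500 ✓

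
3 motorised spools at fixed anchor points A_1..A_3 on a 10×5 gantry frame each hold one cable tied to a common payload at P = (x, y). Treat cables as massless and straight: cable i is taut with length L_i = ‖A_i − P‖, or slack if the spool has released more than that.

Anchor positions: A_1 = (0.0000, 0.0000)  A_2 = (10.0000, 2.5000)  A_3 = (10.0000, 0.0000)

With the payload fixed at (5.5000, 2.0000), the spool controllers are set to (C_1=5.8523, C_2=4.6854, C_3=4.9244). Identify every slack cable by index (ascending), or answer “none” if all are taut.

cable 1: L_1 = ‖A_1−P‖ = 5.8523;  C_1 = 5.8523 → taut
cable 2: L_2 = ‖A_2−P‖ = 4.5277;  C_2 = 4.6854 → slack
cable 3: L_3 = ‖A_3−P‖ = 4.9244;  C_3 = 4.9244 → taut

2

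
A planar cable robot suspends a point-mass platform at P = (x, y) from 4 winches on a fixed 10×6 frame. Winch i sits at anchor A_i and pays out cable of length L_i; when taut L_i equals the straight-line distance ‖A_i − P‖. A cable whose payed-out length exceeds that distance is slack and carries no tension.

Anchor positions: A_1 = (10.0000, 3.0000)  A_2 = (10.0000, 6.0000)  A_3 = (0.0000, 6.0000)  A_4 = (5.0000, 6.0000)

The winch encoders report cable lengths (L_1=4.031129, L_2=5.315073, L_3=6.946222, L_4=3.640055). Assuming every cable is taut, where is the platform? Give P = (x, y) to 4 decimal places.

expand ‖A_i−P‖²=L_i² and subtract eq 1 (c_i ≔ ‖A_i‖²−L_i²)
c_1 = 100.0000+9.0000−16.2500 = 92.7500
eq1−eq2 → [0.0000  -6.0000]·P = -15.0000
eq1−eq3 → [20.0000  -6.0000]·P = 105.0000
eq1−eq4 → [10.0000  -6.0000]·P = 45.0000
2×2 solve → P = (6.0000, 2.5000)
check cable 4: ‖A_4−P‖² = 13.2500 ≈ L_4² = 13.2500 ✓

(6.0000, 2.5000)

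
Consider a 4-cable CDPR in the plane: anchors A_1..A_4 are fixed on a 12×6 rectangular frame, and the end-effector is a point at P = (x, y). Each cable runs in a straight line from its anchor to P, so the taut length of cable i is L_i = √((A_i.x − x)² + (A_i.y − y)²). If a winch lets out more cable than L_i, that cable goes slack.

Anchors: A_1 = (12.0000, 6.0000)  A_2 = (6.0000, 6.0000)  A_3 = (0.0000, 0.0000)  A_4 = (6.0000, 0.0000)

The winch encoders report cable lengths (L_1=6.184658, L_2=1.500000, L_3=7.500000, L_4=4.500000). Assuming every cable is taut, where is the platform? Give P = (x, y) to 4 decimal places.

circle eqns → linear via eq_j − eq_1; set q_j = A_j·A_j − L_j²
q_1 = 144.0000+36.0000−38.2500 = 141.7500
12.0000·x + 0.0000·y = q_1−q_2 = 72.0000
24.0000·x + 12.0000·y = q_1−q_3 = 198.0000
12.0000·x + 12.0000·y = q_1−q_4 = 126.0000
solve first two rows → x=6.0000, y=4.5000
check cable 4: ‖A_4−P‖² = 20.2500 ≈ L_4² = 20.2500 ✓

(6.0000, 4.5000)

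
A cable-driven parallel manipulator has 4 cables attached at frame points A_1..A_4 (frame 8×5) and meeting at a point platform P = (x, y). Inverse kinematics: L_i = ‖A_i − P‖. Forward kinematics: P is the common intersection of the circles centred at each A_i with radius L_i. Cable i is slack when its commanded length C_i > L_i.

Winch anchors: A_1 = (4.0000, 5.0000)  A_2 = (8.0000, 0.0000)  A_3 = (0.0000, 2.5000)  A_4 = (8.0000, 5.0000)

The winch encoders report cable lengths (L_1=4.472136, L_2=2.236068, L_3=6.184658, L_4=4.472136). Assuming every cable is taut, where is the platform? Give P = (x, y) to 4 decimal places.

each cable: (A_i−P)·(A_i−P) = L_i²; let k_i = ‖A_i‖²−L_i²
k_1 = 16.0000+25.0000−20.0000 = 21.0000
row 1: -8.0000x + 10.0000y = -38.0000  (k_2=59.0000)
row 2: 8.0000x + 5.0000y = 53.0000  (k_3=-32.0000)
row 3: -8.0000x + 0.0000y = -48.0000  (k_4=69.0000)
Cramer on rows 1–2 → x = 6.0000, y = 1.0000
check cable 4: ‖A_4−P‖² = 20.0000 ≈ L_4² = 20.0000 ✓

(6.0000, 1.0000)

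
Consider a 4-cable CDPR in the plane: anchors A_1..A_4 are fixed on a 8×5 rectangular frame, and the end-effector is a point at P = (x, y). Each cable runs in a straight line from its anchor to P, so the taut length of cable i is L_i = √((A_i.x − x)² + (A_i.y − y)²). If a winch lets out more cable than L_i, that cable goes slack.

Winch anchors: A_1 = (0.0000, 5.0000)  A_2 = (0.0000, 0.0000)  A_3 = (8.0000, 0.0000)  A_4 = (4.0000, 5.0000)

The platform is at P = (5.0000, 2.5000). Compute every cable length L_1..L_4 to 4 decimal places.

(5.5902, 5.5902, 3.9051, 2.6926)

cable 1: Δx=-5.0000, Δy=2.5000; L_1 = √(Δx²+Δy²) = 5.5902
cable 2: Δx=-5.0000, Δy=-2.5000; L_2 = √(Δx²+Δy²) = 5.5902
cable 3: Δx=3.0000, Δy=-2.5000; L_3 = √(Δx²+Δy²) = 3.9051
cable 4: Δx=-1.0000, Δy=2.5000; L_4 = √(Δx²+Δy²) = 2.6926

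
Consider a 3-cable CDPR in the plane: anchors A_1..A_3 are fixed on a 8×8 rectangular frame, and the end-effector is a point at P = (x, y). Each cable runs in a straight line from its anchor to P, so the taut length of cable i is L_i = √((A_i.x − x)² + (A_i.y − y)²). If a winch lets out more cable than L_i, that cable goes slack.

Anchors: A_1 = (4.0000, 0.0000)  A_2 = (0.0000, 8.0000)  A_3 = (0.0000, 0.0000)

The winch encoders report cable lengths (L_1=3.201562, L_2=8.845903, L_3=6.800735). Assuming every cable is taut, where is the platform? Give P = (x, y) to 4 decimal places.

each cable: (A_i−P)·(A_i−P) = L_i²; let q_i = ‖A_i‖²−L_i²
q_1 = 16.0000+0.0000−10.2500 = 5.7500
row 1: 8.0000x − 16.0000y = 20.0000  (q_2=-14.2500)
row 2: 8.0000x + 0.0000y = 52.0000  (q_3=-46.2500)
Cramer on rows 1–2 → x = 6.5000, y = 2.0000

(6.5000, 2.0000)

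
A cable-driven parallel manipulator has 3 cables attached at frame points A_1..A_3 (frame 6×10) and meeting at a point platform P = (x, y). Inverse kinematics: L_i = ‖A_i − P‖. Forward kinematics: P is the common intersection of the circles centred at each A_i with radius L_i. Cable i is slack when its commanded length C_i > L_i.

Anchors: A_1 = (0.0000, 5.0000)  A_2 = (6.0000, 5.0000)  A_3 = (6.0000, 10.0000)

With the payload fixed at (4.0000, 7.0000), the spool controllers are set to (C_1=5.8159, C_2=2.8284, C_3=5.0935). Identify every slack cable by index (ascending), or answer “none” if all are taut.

cable 1: √((-4.0000)²+(-2.0000)²)=4.4721, C_1=5.8159: slack
cable 2: √((2.0000)²+(-2.0000)²)=2.8284, C_2=2.8284: taut
cable 3: √((2.0000)²+(3.0000)²)=3.6056, C_3=5.0935: slack

1, 3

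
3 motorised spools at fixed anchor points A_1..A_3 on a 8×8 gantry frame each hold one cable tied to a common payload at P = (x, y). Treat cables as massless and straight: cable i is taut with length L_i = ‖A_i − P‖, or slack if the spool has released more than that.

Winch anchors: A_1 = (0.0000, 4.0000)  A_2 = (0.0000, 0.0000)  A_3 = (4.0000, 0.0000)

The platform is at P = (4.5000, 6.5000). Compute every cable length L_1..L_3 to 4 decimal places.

L_1: Δ = A_1−P = (-4.5000, -2.5000) → ‖Δ‖ = √26.5000 = 5.1478
L_2: Δ = A_2−P = (-4.5000, -6.5000) → ‖Δ‖ = √62.5000 = 7.9057
L_3: Δ = A_3−P = (-0.5000, -6.5000) → ‖Δ‖ = √42.5000 = 6.5192

(5.1478, 7.9057, 6.5192)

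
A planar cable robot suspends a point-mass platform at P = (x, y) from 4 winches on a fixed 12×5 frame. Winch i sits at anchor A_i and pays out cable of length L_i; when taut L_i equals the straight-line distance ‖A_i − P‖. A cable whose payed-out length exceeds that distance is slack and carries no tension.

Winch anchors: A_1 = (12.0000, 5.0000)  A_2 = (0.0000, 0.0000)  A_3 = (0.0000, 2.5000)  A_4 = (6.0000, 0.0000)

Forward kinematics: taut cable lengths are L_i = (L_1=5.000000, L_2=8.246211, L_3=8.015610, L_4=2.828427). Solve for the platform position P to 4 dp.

each cable: (A_i−P)·(A_i−P) = L_i²; let q_i = ‖A_i‖²−L_i²
q_1 = 144.0000+25.0000−25.0000 = 144.0000
row 1: 24.0000x + 10.0000y = 212.0000  (q_2=-68.0000)
row 2: 24.0000x + 5.0000y = 202.0000  (q_3=-58.0000)
row 3: 12.0000x + 10.0000y = 116.0000  (q_4=28.0000)
Cramer on rows 1–2 → x = 8.0000, y = 2.0000
check cable 4: ‖A_4−P‖² = 8.0000 ≈ L_4² = 8.0000 ✓

(8.0000, 2.0000)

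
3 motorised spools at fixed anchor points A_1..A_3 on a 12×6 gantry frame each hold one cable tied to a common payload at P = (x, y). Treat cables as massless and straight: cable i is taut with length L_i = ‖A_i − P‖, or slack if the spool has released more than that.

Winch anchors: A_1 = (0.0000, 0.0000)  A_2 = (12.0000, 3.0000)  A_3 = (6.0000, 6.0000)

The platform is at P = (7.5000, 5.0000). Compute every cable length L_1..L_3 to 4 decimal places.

cable 1: Δx=-7.5000, Δy=-5.0000; L_1 = √(Δx²+Δy²) = 9.0139
cable 2: Δx=4.5000, Δy=-2.0000; L_2 = √(Δx²+Δy²) = 4.9244
cable 3: Δx=-1.5000, Δy=1.0000; L_3 = √(Δx²+Δy²) = 1.8028

(9.0139, 4.9244, 1.8028)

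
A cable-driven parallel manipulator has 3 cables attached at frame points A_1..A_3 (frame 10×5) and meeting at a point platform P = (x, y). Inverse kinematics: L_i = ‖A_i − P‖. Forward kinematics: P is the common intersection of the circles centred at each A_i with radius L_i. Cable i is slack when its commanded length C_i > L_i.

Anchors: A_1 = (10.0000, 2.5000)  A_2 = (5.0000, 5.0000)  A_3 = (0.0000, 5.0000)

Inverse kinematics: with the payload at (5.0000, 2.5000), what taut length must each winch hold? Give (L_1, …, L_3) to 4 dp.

(5.0000, 2.5000, 5.5902)

L_1 = √((10.0000−5.0000)² + (2.5000−2.5000)²) = 5.0000
L_2 = √((5.0000−5.0000)² + (5.0000−2.5000)²) = 2.5000
L_3 = √((0.0000−5.0000)² + (5.0000−2.5000)²) = 5.5902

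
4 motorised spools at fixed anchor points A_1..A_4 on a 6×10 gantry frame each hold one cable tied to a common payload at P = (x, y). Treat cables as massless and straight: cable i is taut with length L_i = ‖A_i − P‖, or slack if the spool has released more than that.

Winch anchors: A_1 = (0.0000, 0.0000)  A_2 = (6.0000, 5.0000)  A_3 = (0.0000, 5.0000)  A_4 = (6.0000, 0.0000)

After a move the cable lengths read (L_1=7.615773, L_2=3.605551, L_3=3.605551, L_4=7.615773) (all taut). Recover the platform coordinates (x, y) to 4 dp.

(3.0000, 7.0000)

each cable: (A_i−P)·(A_i−P) = L_i²; let c_i = ‖A_i‖²−L_i²
c_1 = 0.0000+0.0000−58.0000 = -58.0000
row 1: -12.0000x − 10.0000y = -106.0000  (c_2=48.0000)
row 2: 0.0000x − 10.0000y = -70.0000  (c_3=12.0000)
row 3: -12.0000x + 0.0000y = -36.0000  (c_4=-22.0000)
Cramer on rows 1–2 → x = 3.0000, y = 7.0000
check cable 4: ‖A_4−P‖² = 58.0000 ≈ L_4² = 58.0000 ✓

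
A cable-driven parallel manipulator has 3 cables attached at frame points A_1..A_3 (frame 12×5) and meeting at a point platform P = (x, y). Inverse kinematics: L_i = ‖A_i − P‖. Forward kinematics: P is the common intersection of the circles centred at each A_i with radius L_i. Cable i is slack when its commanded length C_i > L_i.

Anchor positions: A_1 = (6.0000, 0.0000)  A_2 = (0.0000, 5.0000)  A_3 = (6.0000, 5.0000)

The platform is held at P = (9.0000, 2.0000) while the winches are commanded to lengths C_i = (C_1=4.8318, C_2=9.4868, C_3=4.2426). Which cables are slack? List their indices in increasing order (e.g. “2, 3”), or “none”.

cable 1: L_1 = ‖A_1−P‖ = 3.6056;  C_1 = 4.8318 → slack
cable 2: L_2 = ‖A_2−P‖ = 9.4868;  C_2 = 9.4868 → taut
cable 3: L_3 = ‖A_3−P‖ = 4.2426;  C_3 = 4.2426 → taut

1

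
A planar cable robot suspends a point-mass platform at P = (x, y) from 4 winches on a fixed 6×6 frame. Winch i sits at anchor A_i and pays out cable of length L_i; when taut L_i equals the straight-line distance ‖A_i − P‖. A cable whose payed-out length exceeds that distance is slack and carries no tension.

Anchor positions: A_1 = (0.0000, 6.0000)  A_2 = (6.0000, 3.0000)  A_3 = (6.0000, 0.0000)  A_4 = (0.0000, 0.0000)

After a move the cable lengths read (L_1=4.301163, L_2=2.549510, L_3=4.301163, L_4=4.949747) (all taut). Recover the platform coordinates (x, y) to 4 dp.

circle eqns → linear via eq_j − eq_1; set k_j = A_j·A_j − L_j²
k_1 = 0.0000+36.0000−18.5000 = 17.5000
-12.0000·x + 6.0000·y = k_1−k_2 = -21.0000
-12.0000·x + 12.0000·y = k_1−k_3 = 0.0000
0.0000·x + 12.0000·y = k_1−k_4 = 42.0000
solve first two rows → x=3.5000, y=3.5000
check cable 4: ‖A_4−P‖² = 24.5000 ≈ L_4² = 24.5000 ✓

(3.5000, 3.5000)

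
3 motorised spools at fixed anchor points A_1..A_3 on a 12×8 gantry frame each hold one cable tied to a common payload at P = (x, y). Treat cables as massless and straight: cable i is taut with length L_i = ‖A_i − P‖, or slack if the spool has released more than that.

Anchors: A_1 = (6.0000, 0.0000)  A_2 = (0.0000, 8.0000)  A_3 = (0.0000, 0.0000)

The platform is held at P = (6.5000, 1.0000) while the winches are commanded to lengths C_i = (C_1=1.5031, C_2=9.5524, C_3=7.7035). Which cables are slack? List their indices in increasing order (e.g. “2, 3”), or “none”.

1, 3

cable 1: L_1 = ‖A_1−P‖ = 1.1180;  C_1 = 1.5031 → slack
cable 2: L_2 = ‖A_2−P‖ = 9.5525;  C_2 = 9.5524 → taut
cable 3: L_3 = ‖A_3−P‖ = 6.5765;  C_3 = 7.7035 → slack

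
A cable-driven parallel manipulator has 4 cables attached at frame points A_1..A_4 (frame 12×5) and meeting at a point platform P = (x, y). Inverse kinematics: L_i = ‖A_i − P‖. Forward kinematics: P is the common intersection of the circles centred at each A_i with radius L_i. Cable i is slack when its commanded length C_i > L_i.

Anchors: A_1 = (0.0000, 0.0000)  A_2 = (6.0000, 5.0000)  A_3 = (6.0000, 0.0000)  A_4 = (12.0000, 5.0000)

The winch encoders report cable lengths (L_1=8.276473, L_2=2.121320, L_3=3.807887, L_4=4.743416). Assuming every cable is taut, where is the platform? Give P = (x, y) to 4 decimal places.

(7.5000, 3.5000)

circle eqns → linear via eq_j − eq_1; set q_j = A_j·A_j − L_j²
q_1 = 0.0000+0.0000−68.5000 = -68.5000
-12.0000·x − 10.0000·y = q_1−q_2 = -125.0000
-12.0000·x + 0.0000·y = q_1−q_3 = -90.0000
-24.0000·x − 10.0000·y = q_1−q_4 = -215.0000
solve first two rows → x=7.5000, y=3.5000
check cable 4: ‖A_4−P‖² = 22.5000 ≈ L_4² = 22.5000 ✓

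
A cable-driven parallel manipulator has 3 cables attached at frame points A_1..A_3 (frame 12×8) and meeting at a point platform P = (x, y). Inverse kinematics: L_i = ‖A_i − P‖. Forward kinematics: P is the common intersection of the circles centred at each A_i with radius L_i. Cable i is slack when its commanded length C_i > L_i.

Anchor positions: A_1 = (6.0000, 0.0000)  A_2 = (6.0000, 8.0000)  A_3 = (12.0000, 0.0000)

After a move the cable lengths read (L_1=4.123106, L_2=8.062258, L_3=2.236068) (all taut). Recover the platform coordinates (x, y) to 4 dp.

(10.0000, 1.0000)

expand ‖A_i−P‖²=L_i² and subtract eq 1 (c_i ≔ ‖A_i‖²−L_i²)
c_1 = 36.0000+0.0000−17.0000 = 19.0000
eq1−eq2 → [0.0000  -16.0000]·P = -16.0000
eq1−eq3 → [-12.0000  0.0000]·P = -120.0000
2×2 solve → P = (10.0000, 1.0000)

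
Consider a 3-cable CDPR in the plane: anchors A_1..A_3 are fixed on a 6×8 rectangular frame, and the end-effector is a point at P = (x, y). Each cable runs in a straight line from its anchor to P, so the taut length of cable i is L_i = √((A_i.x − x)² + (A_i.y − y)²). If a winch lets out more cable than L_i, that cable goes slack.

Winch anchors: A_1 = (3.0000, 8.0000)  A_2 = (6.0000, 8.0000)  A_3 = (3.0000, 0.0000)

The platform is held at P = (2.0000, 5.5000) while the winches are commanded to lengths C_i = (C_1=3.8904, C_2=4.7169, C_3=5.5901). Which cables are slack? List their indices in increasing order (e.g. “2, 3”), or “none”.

cable 1: √((1.0000)²+(2.5000)²)=2.6926, C_1=3.8904: slack
cable 2: √((4.0000)²+(2.5000)²)=4.7170, C_2=4.7169: taut
cable 3: √((1.0000)²+(-5.5000)²)=5.5902, C_3=5.5901: taut

1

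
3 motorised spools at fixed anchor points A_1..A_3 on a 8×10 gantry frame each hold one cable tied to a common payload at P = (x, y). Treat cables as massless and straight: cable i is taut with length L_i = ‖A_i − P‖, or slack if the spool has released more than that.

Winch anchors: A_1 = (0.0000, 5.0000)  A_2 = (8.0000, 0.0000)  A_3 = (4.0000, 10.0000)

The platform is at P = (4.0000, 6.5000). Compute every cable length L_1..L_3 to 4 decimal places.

(4.2720, 7.6322, 3.5000)

cable 1: Δx=-4.0000, Δy=-1.5000; L_1 = √(Δx²+Δy²) = 4.2720
cable 2: Δx=4.0000, Δy=-6.5000; L_2 = √(Δx²+Δy²) = 7.6322
cable 3: Δx=0.0000, Δy=3.5000; L_3 = √(Δx²+Δy²) = 3.5000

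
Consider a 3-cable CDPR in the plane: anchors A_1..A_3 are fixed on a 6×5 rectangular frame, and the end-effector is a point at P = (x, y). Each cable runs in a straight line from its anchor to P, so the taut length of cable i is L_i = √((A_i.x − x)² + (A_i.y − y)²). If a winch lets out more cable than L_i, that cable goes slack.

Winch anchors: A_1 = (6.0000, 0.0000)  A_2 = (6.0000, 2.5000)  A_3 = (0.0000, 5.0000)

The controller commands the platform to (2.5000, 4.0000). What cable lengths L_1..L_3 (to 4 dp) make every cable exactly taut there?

cable 1: Δx=3.5000, Δy=-4.0000; L_1 = √(Δx²+Δy²) = 5.3151
cable 2: Δx=3.5000, Δy=-1.5000; L_2 = √(Δx²+Δy²) = 3.8079
cable 3: Δx=-2.5000, Δy=1.0000; L_3 = √(Δx²+Δy²) = 2.6926

(5.3151, 3.8079, 2.6926)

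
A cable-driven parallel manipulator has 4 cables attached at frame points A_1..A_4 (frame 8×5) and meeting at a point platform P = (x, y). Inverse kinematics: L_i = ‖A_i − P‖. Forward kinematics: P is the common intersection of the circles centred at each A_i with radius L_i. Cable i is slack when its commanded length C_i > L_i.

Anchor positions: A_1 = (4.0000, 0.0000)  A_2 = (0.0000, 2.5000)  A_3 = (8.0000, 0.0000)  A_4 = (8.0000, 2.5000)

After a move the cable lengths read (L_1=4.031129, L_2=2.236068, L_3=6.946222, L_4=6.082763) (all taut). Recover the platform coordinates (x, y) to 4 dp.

each cable: (A_i−P)·(A_i−P) = L_i²; let q_i = ‖A_i‖²−L_i²
q_1 = 16.0000+0.0000−16.2500 = -0.2500
row 1: 8.0000x − 5.0000y = -1.5000  (q_2=1.2500)
row 2: -8.0000x + 0.0000y = -16.0000  (q_3=15.7500)
row 3: -8.0000x − 5.0000y = -33.5000  (q_4=33.2500)
Cramer on rows 1–2 → x = 2.0000, y = 3.5000
check cable 4: ‖A_4−P‖² = 37.0000 ≈ L_4² = 37.0000 ✓

(2.0000, 3.5000)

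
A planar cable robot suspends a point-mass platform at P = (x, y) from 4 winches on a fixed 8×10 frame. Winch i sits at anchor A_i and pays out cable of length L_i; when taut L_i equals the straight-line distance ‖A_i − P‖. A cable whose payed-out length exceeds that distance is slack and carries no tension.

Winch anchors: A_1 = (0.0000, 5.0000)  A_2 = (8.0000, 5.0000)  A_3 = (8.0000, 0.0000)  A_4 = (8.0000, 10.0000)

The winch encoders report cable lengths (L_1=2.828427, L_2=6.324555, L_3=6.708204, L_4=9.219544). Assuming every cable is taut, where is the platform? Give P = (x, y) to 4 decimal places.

each cable: (A_i−P)·(A_i−P) = L_i²; let q_i = ‖A_i‖²−L_i²
q_1 = 0.0000+25.0000−8.0000 = 17.0000
row 1: -16.0000x + 0.0000y = -32.0000  (q_2=49.0000)
row 2: -16.0000x + 10.0000y = -2.0000  (q_3=19.0000)
row 3: -16.0000x − 10.0000y = -62.0000  (q_4=79.0000)
Cramer on rows 1–2 → x = 2.0000, y = 3.0000
check cable 4: ‖A_4−P‖² = 85.0000 ≈ L_4² = 85.0000 ✓

(2.0000, 3.0000)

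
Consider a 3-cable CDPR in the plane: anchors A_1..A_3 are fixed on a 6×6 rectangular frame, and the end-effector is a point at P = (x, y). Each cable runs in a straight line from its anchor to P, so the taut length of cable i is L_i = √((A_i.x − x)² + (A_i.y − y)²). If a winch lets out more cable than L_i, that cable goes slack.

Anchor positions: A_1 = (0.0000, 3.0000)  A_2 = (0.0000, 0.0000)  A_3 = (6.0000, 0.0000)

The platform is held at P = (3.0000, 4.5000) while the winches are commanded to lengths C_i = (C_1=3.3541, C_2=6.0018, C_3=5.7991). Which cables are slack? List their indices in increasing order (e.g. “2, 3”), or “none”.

cable 1: √((-3.0000)²+(-1.5000)²)=3.3541, C_1=3.3541: taut
cable 2: √((-3.0000)²+(-4.5000)²)=5.4083, C_2=6.0018: slack
cable 3: √((3.0000)²+(-4.5000)²)=5.4083, C_3=5.7991: slack

2, 3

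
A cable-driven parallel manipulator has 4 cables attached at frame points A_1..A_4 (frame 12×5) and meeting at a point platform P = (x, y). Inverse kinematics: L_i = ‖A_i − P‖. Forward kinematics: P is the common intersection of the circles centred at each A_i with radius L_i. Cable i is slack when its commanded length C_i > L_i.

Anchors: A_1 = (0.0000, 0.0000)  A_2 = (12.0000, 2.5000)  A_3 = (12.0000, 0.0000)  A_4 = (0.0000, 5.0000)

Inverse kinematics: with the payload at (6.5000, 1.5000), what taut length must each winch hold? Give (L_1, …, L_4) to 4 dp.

(6.6708, 5.5902, 5.7009, 7.3824)

cable 1: Δx=-6.5000, Δy=-1.5000; L_1 = √(Δx²+Δy²) = 6.6708
cable 2: Δx=5.5000, Δy=1.0000; L_2 = √(Δx²+Δy²) = 5.5902
cable 3: Δx=5.5000, Δy=-1.5000; L_3 = √(Δx²+Δy²) = 5.7009
cable 4: Δx=-6.5000, Δy=3.5000; L_4 = √(Δx²+Δy²) = 7.3824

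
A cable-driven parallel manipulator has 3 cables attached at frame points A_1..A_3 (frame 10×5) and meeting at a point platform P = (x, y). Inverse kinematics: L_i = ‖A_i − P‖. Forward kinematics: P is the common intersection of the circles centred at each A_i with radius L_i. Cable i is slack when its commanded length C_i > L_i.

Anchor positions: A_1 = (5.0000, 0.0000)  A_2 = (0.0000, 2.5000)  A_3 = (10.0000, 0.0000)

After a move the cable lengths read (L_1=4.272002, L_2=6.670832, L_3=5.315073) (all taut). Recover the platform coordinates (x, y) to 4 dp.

(6.5000, 4.0000)

expand ‖A_i−P‖²=L_i² and subtract eq 1 (q_i ≔ ‖A_i‖²−L_i²)
q_1 = 25.0000+0.0000−18.2500 = 6.7500
eq1−eq2 → [10.0000  -5.0000]·P = 45.0000
eq1−eq3 → [-10.0000  0.0000]·P = -65.0000
2×2 solve → P = (6.5000, 4.0000)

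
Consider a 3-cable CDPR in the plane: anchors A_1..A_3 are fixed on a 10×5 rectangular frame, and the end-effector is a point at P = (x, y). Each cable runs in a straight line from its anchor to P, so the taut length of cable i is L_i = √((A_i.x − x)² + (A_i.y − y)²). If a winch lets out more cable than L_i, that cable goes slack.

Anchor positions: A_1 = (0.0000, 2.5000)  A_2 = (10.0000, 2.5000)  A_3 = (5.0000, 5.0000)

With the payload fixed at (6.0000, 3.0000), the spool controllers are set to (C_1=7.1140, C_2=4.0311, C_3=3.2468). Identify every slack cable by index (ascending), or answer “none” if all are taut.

1, 3

i=1: geometric 6.0208 vs commanded 7.1140 ⇒ slack
i=2: geometric 4.0311 vs commanded 4.0311 ⇒ taut
i=3: geometric 2.2361 vs commanded 3.2468 ⇒ slack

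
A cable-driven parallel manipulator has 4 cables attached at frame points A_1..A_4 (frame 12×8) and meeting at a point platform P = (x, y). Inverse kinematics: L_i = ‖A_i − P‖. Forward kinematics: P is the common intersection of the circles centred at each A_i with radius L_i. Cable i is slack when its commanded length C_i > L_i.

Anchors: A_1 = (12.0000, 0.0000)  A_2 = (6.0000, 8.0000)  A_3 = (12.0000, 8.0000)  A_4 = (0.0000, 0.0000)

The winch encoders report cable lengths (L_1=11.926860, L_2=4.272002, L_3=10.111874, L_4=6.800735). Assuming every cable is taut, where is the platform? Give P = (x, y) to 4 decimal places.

expand ‖A_i−P‖²=L_i² and subtract eq 1 (q_i ≔ ‖A_i‖²−L_i²)
q_1 = 144.0000+0.0000−142.2500 = 1.7500
eq1−eq2 → [12.0000  -16.0000]·P = -80.0000
eq1−eq3 → [0.0000  -16.0000]·P = -104.0000
eq1−eq4 → [24.0000  0.0000]·P = 48.0000
2×2 solve → P = (2.0000, 6.5000)
check cable 4: ‖A_4−P‖² = 46.2500 ≈ L_4² = 46.2500 ✓

(2.0000, 6.5000)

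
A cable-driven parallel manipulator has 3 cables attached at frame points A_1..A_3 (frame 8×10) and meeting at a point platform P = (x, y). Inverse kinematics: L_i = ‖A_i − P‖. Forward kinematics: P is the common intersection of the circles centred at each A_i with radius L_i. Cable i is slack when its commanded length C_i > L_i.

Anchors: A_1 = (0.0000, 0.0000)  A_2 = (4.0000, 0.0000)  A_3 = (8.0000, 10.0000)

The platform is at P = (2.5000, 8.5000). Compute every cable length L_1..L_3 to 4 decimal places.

(8.8600, 8.6313, 5.7009)

L_1: Δ = A_1−P = (-2.5000, -8.5000) → ‖Δ‖ = √78.5000 = 8.8600
L_2: Δ = A_2−P = (1.5000, -8.5000) → ‖Δ‖ = √74.5000 = 8.6313
L_3: Δ = A_3−P = (5.5000, 1.5000) → ‖Δ‖ = √32.5000 = 5.7009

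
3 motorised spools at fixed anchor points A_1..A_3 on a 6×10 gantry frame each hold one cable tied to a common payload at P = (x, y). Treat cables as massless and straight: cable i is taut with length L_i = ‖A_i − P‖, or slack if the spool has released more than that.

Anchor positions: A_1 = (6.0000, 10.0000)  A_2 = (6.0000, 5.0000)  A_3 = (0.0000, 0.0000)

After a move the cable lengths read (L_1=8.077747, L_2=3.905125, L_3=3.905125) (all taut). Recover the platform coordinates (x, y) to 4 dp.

expand ‖A_i−P‖²=L_i² and subtract eq 1 (k_i ≔ ‖A_i‖²−L_i²)
k_1 = 36.0000+100.0000−65.2500 = 70.7500
eq1−eq2 → [0.0000  10.0000]·P = 25.0000
eq1−eq3 → [12.0000  20.0000]·P = 86.0000
2×2 solve → P = (3.0000, 2.5000)

(3.0000, 2.5000)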